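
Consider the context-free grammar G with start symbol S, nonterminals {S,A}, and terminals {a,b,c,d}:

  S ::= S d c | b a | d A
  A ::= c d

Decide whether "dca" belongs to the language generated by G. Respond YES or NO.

CNF form of G:
  S -> S X4 | T1 A | T2 T3
  A -> T0 T1
  T0 -> c
  T1 -> d
  T2 -> b
  T3 -> a
  X4 -> T1 T0

CYK fill:
  T[0,0] 'd' = {T1}  orig:{}
  T[1,1] 'c' = {T0}  orig:{}
  T[2,2] 'a' = {T3}  orig:{}
  T[0,1] 'dc' = {X4}  orig:{}
  T[1,2] 'ca' = ∅
  T[0,2] 'dca' = ∅

S ∉ T[0,2] ⇒ NO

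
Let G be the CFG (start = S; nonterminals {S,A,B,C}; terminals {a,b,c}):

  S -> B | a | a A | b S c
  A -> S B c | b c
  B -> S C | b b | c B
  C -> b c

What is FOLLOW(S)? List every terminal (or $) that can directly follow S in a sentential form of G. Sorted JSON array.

Compute FIRST by fixpoint:
pass 1:
  A via A→b c: +{b}
  B via B→b b: +{b}
  B via B→c B: +{c}
  C via C→b c: +{b}
  S via S→B: +{b,c}
  S via S→a: +{a}
  FIRST[S]={a,b,c}  FIRST[A]={b}  FIRST[B]={b,c}  FIRST[C]={b}
pass 2:
  A via A→S B c: +{a,c}
  B via B→S C: +{a}
  FIRST[S]={a,b,c}  FIRST[A]={a,b,c}  FIRST[B]={a,b,c}  FIRST[C]={b}
pass 3: (stable)
  FIRST[S]={a,b,c}  FIRST[A]={a,b,c}  FIRST[B]={a,b,c}  FIRST[C]={b}

FOLLOW sets:
initialize: $ ∈ FOLLOW(S)
pass 1:
  A→S B c: FOLLOW(S) ⊇ FIRST(B) = {a,b,c}; new: +{a,b,c}
  A→S B c: FOLLOW(B) ⊇ FIRST(c) = {c}; new: +{c}
  B→S C: FOLLOW(C) ⊇ FOLLOW(B) ⊇ {c}; new: +{c}
  S→B: FOLLOW(B) ⊇ FOLLOW(S) ⊇ {$,a,b,c}; new: +{$,a,b}
  S→a A: FOLLOW(A) ⊇ FOLLOW(S) ⊇ {$,a,b,c}; new: +{$,a,b,c}
  S: {$,a,b,c}  A: {$,a,b,c}  B: {$,a,b,c}  C: {c}
pass 2:
  B→S C: FOLLOW(C) ⊇ FOLLOW(B) ⊇ {$,a,b,c}; new: +{$,a,b}
  S: {$,a,b,c}  A: {$,a,b,c}  B: {$,a,b,c}  C: {$,a,b,c}
pass 3: — fixpoint
  S: {$,a,b,c}  A: {$,a,b,c}  B: {$,a,b,c}  C: {$,a,b,c}

FOLLOW(S) = ["$", "a", "b", "c"]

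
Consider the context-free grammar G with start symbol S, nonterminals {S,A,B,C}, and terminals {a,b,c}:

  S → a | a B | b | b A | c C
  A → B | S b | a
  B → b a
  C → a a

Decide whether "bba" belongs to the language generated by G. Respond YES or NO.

Convert to CNF:
  S -> T0 A | T1 B | T2 C | a | b
  A -> S T0 | T0 T1 | a
  B -> T0 T1
  C -> T1 T1
  T0 -> b
  T1 -> a
  T2 -> c

CYK fill:
  cell(0,0) b: {S,T0}  orig:{S}
  cell(1,1) b: {S,T0}  orig:{S}
  cell(2,2) a: {A,S,T1}  orig:{A,S}
  cell(0,1) bb: {A}
  cell(1,2) ba: {A,B,S}
  cell(0,2) bba: {S}

S ∈ T[0,2] ⇒ YES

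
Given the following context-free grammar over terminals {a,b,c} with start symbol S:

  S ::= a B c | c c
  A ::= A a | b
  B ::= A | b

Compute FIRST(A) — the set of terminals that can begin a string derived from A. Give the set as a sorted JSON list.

FIRST iteration:
[1]
  A via A→b: +{b}
  B via B→A: +{b}
  S via S→a B c: +{a}
  S via S→c c: +{c}
  FIRST(S)={a,c}  FIRST(A)={b}  FIRST(B)={b}
[2] (no change)
  FIRST(S)={a,c}  FIRST(A)={b}  FIRST(B)={b}

FIRST(A) = ["b"]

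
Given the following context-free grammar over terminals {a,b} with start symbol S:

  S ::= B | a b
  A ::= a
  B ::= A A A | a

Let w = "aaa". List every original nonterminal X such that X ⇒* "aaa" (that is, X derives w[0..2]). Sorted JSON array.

CNF form of G:
  S -> A X3 | T0 T1 | a
  A -> a
  B -> A X2 | a
  T0 -> a
  T1 -> b
  X2 -> A A
  X3 -> A A

CYK table (by increasing span) — only the sub-triangle for w[0..2]:
  T[0,0] 'a' = {A,B,S,T0}  orig:{A,B,S}
  T[1,1] 'a' = {A,B,S,T0}  orig:{A,B,S}
  T[2,2] 'a' = {A,B,S,T0}  orig:{A,B,S}
  T[0,1] 'aa' = {X2,X3}  orig:{}
  T[1,2] 'aa' = {X2,X3}  orig:{}
  T[0,2] 'aaa' = {B,S}

Original NTs in T[0,2] deriving "aaa": ["B", "S"]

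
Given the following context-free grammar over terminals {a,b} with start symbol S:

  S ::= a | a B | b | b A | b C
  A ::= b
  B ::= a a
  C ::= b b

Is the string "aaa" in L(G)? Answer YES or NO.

CNF form of G:
  S -> T0 B | T1 A | T1 C | a | b
  A -> b
  B -> T0 T0
  C -> T1 T1
  T0 -> a
  T1 -> b

CYK table (by increasing span):
  cell(0,0) a: {S,T0}  orig:{S}
  cell(1,1) a: {S,T0}  orig:{S}
  cell(2,2) a: {S,T0}  orig:{S}
  cell(0,1) aa: {B}
  cell(1,2) aa: {B}
  cell(0,2) aaa: {S}

S ∈ T[0,2] ⇒ YES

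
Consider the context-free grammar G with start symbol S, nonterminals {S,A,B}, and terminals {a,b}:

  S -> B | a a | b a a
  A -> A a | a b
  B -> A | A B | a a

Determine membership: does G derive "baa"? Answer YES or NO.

CNF form of G:
  S -> A B | A T0 | T0 T0 | T0 T1 | T1 X2
  A -> A T0 | T0 T1
  B -> A B | A T0 | T0 T0 | T0 T1
  T0 -> a
  T1 -> b
  X2 -> T0 T0

Fill CYK table bottom-up:
  [0..0]={T1}  "b"  orig:{}
  [1..1]={T0}  "a"  orig:{}
  [2..2]={T0}  "a"  orig:{}
  [0..1]=∅  "ba"
  [1..2]={B,S,X2}  "aa"  orig:{B,S}
  [0..2]={S}  "baa"

S ∈ T[0,2] ⇒ YES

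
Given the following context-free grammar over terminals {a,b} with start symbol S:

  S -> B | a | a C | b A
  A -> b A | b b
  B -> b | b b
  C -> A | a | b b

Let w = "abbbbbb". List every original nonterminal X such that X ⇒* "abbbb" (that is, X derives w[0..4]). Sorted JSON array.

CNF form of G:
  S -> T0 A | T0 T0 | T1 C | a | b
  A -> T0 A | T0 T0
  B -> T0 T0 | b
  C -> T0 A | T0 T0 | a
  T0 -> b
  T1 -> a

CYK fill (cells [i..j] with 0 ≤ i ≤ j ≤ 4 only):
  cell(0,0) a: {C,S,T1}  orig:{C,S}
  cell(1,1) b: {B,S,T0}  orig:{B,S}
  cell(2,2) b: {B,S,T0}  orig:{B,S}
  cell(3,3) b: {B,S,T0}  orig:{B,S}
  cell(4,4) b: {B,S,T0}  orig:{B,S}
  cell(0,1) ab: ∅
  cell(1,2) bb: {A,B,C,S}
  cell(2,3) bb: {A,B,C,S}
  cell(3,4) bb: {A,B,C,S}
  cell(0,2) abb: {S}
  cell(1,3) bbb: {A,C,S}
  cell(2,4) bbb: {A,C,S}
  cell(0,3) abbb: {S}
  cell(1,4) bbbb: {A,C,S}
  cell(0,4) abbbb: {S}

Original NTs in T[0,4] deriving "abbbb": ["S"]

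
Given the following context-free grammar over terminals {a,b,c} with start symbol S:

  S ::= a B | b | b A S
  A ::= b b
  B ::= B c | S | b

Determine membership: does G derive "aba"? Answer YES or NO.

Convert to CNF:
  S -> T0 X4 | T2 B | b
  A -> T0 T0
  B -> B T1 | T0 X3 | T2 B | b
  T0 -> b
  T1 -> c
  T2 -> a
  X3 -> A S
  X4 -> A S

Fill CYK table bottom-up:
  [0..0]={T2}  "a"  orig:{}
  [1..1]={B,S,T0}  "b"  orig:{B,S}
  [2..2]={T2}  "a"  orig:{}
  [0..1]={B,S}  "ab"
  [1..2]=∅  "ba"
  [0..2]=∅  "aba"

S ∉ T[0,2] ⇒ NO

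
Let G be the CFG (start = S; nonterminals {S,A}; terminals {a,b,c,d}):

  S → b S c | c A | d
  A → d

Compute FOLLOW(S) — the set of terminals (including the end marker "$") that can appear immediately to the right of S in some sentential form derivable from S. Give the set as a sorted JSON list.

FIRST sets, iterate to fixpoint:
round 1:
  A via A→d: +{d}
  S via S→b S c: +{b}
  S via S→c A: +{c}
  S via S→d: +{d}
  S: {b,c,d}  A: {d}
round 2: done
  S: {b,c,d}  A: {d}

FOLLOW sets:
seed FOLLOW(S) with $
[1]
  S→b S c: FOLLOW(S) ⊇ FIRST(c) = {c}; new: +{c}
  S→c A: FOLLOW(A) ⊇ FOLLOW(S) ⊇ {$,c}; new: +{$,c}
  FOLLOW(S)={$,c}  FOLLOW(A)={$,c}
[2] (stable)
  FOLLOW(S)={$,c}  FOLLOW(A)={$,c}

FOLLOW(S) = ["$", "c"]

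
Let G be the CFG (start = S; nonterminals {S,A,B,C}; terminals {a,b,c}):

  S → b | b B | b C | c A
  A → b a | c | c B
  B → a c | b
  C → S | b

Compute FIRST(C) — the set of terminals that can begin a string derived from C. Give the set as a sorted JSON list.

FIRST iteration:
[1]
  A via A→b a: +{b}
  A via A→c: +{c}
  B via B→a c: +{a}
  B via B→b: +{b}
  C via C→b: +{b}
  S via S→b: +{b}
  S via S→c A: +{c}
  S: {b,c}  A: {b,c}  B: {a,b}  C: {b}
[2]
  C via C→S: +{c}
  S: {b,c}  A: {b,c}  B: {a,b}  C: {b,c}
[3] (stable)
  S: {b,c}  A: {b,c}  B: {a,b}  C: {b,c}

FIRST(C) = ["b", "c"]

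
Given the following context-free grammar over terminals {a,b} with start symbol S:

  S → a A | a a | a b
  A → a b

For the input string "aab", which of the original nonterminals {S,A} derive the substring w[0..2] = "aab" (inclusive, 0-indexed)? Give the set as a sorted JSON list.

Convert to CNF:
  S -> T0 A | T0 T0 | T0 T1
  A -> T0 T1
  T0 -> a
  T1 -> b

CYK fill (cells [i..j] with 0 ≤ i ≤ j ≤ 2 only):
  [0..0]={T0}  "a"  orig:{}
  [1..1]={T0}  "a"  orig:{}
  [2..2]={T1}  "b"  orig:{}
  [0..1]={S}  "aa"
  [1..2]={A,S}  "ab"
  [0..2]={S}  "aab"

Original NTs in T[0,2] deriving "aab": ["S"]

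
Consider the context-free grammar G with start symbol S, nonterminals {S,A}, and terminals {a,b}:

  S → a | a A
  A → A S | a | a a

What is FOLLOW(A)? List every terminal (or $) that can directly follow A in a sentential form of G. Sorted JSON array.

FIRST sets, iterate to fixpoint:
[1]
  A via A→a: +{a}
  S via S→a: +{a}
  S: {a}  A: {a}
[2] done
  S: {a}  A: {a}

FOLLOW iteration:
FOLLOW(S) := {$}
pass 1:
  A→A S: FOLLOW(A) ⊇ FIRST(S) = {a}; new: +{a}
  A→A S: FOLLOW(S) ⊇ FOLLOW(A) ⊇ {a}; new: +{a}
  S→a A: FOLLOW(A) ⊇ FOLLOW(S) ⊇ {$,a}; new: +{$}
  FOLLOW(S)={$,a}  FOLLOW(A)={$,a}
pass 2: — fixpoint
  FOLLOW(S)={$,a}  FOLLOW(A)={$,a}

FOLLOW(A) = ["$", "a"]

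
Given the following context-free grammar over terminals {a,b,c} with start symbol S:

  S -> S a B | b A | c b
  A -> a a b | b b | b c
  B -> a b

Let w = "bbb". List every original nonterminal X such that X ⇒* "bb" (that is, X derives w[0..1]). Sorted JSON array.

CNF form of G:
  S -> S X4 | T1 A | T2 T1
  A -> T0 X3 | T1 T1 | T1 T2
  B -> T0 T1
  T0 -> a
  T1 -> b
  T2 -> c
  X3 -> T0 T1
  X4 -> T0 B

CYK fill, restricted to cells inside w[0..1]:
  cell(0,0) b: {T1}  orig:{}
  cell(1,1) b: {T1}  orig:{}
  cell(0,1) bb: {A}

Original NTs in T[0,1] deriving "bb": ["A"]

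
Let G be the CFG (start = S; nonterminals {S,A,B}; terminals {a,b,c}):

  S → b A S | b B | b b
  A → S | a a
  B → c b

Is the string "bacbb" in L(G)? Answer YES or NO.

Convert to CNF:
  S -> T1 B | T1 T1 | T1 X4
  A -> T0 T0 | T1 B | T1 T1 | T1 X3
  B -> T2 T1
  T0 -> a
  T1 -> b
  T2 -> c
  X3 -> A S
  X4 -> A S

CYK fill:
  [0..0]={T1}  "b"  orig:{}
  [1..1]={T0}  "a"  orig:{}
  [2..2]={T2}  "c"  orig:{}
  [3..3]={T1}  "b"  orig:{}
  [4..4]={T1}  "b"  orig:{}
  [0..1]=∅  "ba"
  [1..2]=∅  "ac"
  [2..3]={B}  "cb"
  [3..4]={A,S}  "bb"
  [0..2]=∅  "bac"
  [1..3]=∅  "acb"
  [2..4]=∅  "cbb"
  [0..3]=∅  "bacb"
  [1..4]=∅  "acbb"
  [0..4]=∅  "bacbb"

S ∉ T[0,4] ⇒ NO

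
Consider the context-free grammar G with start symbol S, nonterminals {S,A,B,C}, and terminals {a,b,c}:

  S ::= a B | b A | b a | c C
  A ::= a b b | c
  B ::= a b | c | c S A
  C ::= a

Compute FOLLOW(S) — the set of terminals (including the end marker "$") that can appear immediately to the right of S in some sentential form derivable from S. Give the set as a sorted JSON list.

FIRST iteration:
round 1:
  A via A→a b b: +{a}
  A via A→c: +{c}
  B via B→a b: +{a}
  B via B→c: +{c}
  C via C→a: +{a}
  S via S→a B: +{a}
  S via S→b A: +{b}
  S via S→c C: +{c}
  S: {a,b,c}  A: {a,c}  B: {a,c}  C: {a}
round 2: (no change)
  S: {a,b,c}  A: {a,c}  B: {a,c}  C: {a}

FOLLOW iteration:
FOLLOW(S) := {$}
pass 1:
  B→c S A: FOLLOW(S) ⊇ FIRST(A) = {a,c}; new: +{a,c}
  S→a B: FOLLOW(B) ⊇ FOLLOW(S) ⊇ {$,a,c}; new: +{$,a,c}
  S→b A: FOLLOW(A) ⊇ FOLLOW(S) ⊇ {$,a,c}; new: +{$,a,c}
  S→c C: FOLLOW(C) ⊇ FOLLOW(S) ⊇ {$,a,c}; new: +{$,a,c}
  FOLLOW(S)={$,a,c}  FOLLOW(A)={$,a,c}  FOLLOW(B)={$,a,c}  FOLLOW(C)={$,a,c}
pass 2: done
  FOLLOW(S)={$,a,c}  FOLLOW(A)={$,a,c}  FOLLOW(B)={$,a,c}  FOLLOW(C)={$,a,c}

FOLLOW(S) = ["$", "a", "c"]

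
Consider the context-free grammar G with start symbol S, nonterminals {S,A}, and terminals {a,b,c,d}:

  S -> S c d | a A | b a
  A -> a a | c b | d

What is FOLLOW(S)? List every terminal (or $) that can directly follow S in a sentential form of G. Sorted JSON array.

FIRST iteration:
round 1:
  A via A→a a: +{a}
  A via A→c b: +{c}
  A via A→d: +{d}
  S via S→a A: +{a}
  S via S→b a: +{b}
  FIRST[S]={a,b}  FIRST[A]={a,c,d}
round 2: — fixpoint
  FIRST[S]={a,b}  FIRST[A]={a,c,d}

FOLLOW sets:
FOLLOW(S) := {$}
[1]
  S→S c d: FOLLOW(S) ⊇ FIRST(c) = {c}; new: +{c}
  S→a A: FOLLOW(A) ⊇ FOLLOW(S) ⊇ {$,c}; new: +{$,c}
  FOLLOW[S]={$,c}  FOLLOW[A]={$,c}
[2] (no change)
  FOLLOW[S]={$,c}  FOLLOW[A]={$,c}

FOLLOW(S) = ["$", "c"]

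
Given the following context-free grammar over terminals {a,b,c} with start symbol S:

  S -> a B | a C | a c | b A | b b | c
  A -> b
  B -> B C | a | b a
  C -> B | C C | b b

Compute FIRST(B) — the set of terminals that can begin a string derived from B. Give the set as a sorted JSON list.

FIRST iteration:
round 1:
  A via A→b: +{b}
  B via B→a: +{a}
  B via B→b a: +{b}
  C via C→B: +{a,b}
  S via S→a B: +{a}
  S via S→b A: +{b}
  S via S→c: +{c}
  FIRST[S]={a,b,c}  FIRST[A]={b}  FIRST[B]={a,b}  FIRST[C]={a,b}
round 2: — fixpoint
  FIRST[S]={a,b,c}  FIRST[A]={b}  FIRST[B]={a,b}  FIRST[C]={a,b}

FIRST(B) = ["a", "b"]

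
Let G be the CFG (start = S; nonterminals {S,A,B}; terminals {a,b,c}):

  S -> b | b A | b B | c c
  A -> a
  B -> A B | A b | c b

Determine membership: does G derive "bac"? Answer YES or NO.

Convert to CNF:
  S -> T0 A | T0 B | T1 T1 | b
  A -> a
  B -> A B | A T0 | T1 T0
  T0 -> b
  T1 -> c

CYK fill:
  cell(0,0) b: {S,T0}  orig:{S}
  cell(1,1) a: {A}
  cell(2,2) c: {T1}  orig:{}
  cell(0,1) ba: {S}
  cell(1,2) ac: ∅
  cell(0,2) bac: ∅

S ∉ T[0,2] ⇒ NO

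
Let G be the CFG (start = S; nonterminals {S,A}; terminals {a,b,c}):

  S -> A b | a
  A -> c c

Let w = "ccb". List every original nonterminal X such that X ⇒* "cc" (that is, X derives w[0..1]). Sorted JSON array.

Convert to CNF:
  S -> A T1 | a
  A -> T0 T0
  T0 -> c
  T1 -> b

Fill CYK table bottom-up (cells [i..j] with 0 ≤ i ≤ j ≤ 1 only):
  T[0,0] 'c' = {T0}  orig:{}
  T[1,1] 'c' = {T0}  orig:{}
  T[0,1] 'cc' = {A}

Original NTs in T[0,1] deriving "cc": ["A"]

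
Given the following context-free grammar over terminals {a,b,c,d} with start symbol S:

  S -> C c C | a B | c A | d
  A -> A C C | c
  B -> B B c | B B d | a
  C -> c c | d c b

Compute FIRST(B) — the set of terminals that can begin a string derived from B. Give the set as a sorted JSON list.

FIRST sets, iterate to fixpoint:
pass 1:
  A via A→c: +{c}
  B via B→a: +{a}
  C via C→c c: +{c}
  C via C→d c b: +{d}
  S via S→C c C: +{c,d}
  S via S→a B: +{a}
  FIRST[S]={a,c,d}  FIRST[A]={c}  FIRST[B]={a}  FIRST[C]={c,d}
pass 2: (stable)
  FIRST[S]={a,c,d}  FIRST[A]={c}  FIRST[B]={a}  FIRST[C]={c,d}

FIRST(B) = ["a"]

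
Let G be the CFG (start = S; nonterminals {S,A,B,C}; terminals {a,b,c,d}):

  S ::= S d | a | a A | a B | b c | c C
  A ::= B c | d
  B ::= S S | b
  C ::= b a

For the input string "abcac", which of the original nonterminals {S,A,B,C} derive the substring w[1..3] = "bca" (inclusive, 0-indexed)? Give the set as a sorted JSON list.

Convert to CNF:
  S -> S T3 | T0 C | T1 T0 | T2 A | T2 B | a
  A -> B T0 | d
  B -> S S | b
  C -> T1 T2
  T0 -> c
  T1 -> b
  T2 -> a
  T3 -> d

Fill CYK table bottom-up (cells [i..j] with 1 ≤ i ≤ j ≤ 3 only):
  cell(1,1) b: {B,T1}  orig:{B}
  cell(2,2) c: {T0}  orig:{}
  cell(3,3) a: {S,T2}  orig:{S}
  cell(1,2) bc: {A,S}
  cell(2,3) ca: ∅
  cell(1,3) bca: {B}

Original NTs in T[1,3] deriving "bca": ["B"]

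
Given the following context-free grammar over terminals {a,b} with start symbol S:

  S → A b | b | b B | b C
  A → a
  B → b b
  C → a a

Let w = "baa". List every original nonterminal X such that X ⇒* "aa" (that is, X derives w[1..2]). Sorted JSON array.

Convert to CNF:
  S -> A T0 | T0 B | T0 C | b
  A -> a
  B -> T0 T0
  C -> T1 T1
  T0 -> b
  T1 -> a

Fill CYK table bottom-up — only the sub-triangle for w[1..2]:
  cell(1,1) a: {A,T1}  orig:{A}
  cell(2,2) a: {A,T1}  orig:{A}
  cell(1,2) aa: {C}

Original NTs in T[1,2] deriving "aa": ["C"]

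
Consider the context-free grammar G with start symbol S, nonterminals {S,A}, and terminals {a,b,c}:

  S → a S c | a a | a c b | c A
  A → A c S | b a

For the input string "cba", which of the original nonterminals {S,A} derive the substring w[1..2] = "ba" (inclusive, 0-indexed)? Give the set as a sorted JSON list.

CNF form of G:
  S -> T0 A | T2 T2 | T2 X4 | T2 X5
  A -> A X3 | T1 T2
  T0 -> c
  T1 -> b
  T2 -> a
  X3 -> T0 S
  X4 -> S T0
  X5 -> T0 T1

Fill CYK table bottom-up — only the sub-triangle for w[1..2]:
  cell(1,1) b: {T1}  orig:{}
  cell(2,2) a: {T2}  orig:{}
  cell(1,2) ba: {A}

Original NTs in T[1,2] deriving "ba": ["A"]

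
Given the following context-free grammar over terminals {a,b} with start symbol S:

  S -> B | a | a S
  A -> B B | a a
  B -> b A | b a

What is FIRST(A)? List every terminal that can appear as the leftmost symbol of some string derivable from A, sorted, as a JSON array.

FIRST sets, iterate to fixpoint:
pass 1:
  A via A→a a: +{a}
  B via B→b A: +{b}
  S via S→B: +{b}
  S via S→a: +{a}
  FIRST[S]={a,b}  FIRST[A]={a}  FIRST[B]={b}
pass 2:
  A via A→B B: +{b}
  FIRST[S]={a,b}  FIRST[A]={a,b}  FIRST[B]={b}
pass 3: (no change)
  FIRST[S]={a,b}  FIRST[A]={a,b}  FIRST[B]={b}

FIRST(A) = ["a", "b"]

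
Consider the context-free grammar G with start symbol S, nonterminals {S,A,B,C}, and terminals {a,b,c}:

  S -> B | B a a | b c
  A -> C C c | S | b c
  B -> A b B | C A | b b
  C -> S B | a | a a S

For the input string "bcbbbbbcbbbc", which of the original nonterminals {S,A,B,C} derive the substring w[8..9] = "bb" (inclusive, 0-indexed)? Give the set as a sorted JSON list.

Convert to CNF:
  S -> A X8 | B X9 | C A | T0 T0 | T0 T2
  A -> A X3 | B X4 | C A | C X5 | T0 T0 | T0 T2
  B -> A X6 | C A | T0 T0
  C -> S B | T1 X7 | a
  T0 -> b
  T1 -> a
  T2 -> c
  X3 -> T0 B
  X4 -> T1 T1
  X5 -> C T2
  X6 -> T0 B
  X7 -> T1 S
  X8 -> T0 B
  X9 -> T1 T1

Fill CYK table bottom-up, restricted to cells inside w[8..9]:
  [8..8]={T0}  "b"  orig:{}
  [9..9]={T0}  "b"  orig:{}
  [8..9]={A,B,S}  "bb"

Original NTs in T[8,9] deriving "bb": ["A", "B", "S"]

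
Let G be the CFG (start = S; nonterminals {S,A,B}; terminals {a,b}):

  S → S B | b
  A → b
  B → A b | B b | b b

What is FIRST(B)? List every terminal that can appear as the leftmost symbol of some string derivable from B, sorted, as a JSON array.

FIRST iteration:
round 1:
  A via A→b: +{b}
  B via B→A b: +{b}
  S via S→b: +{b}
  FIRST[S]={b}  FIRST[A]={b}  FIRST[B]={b}
round 2: (stable)
  FIRST[S]={b}  FIRST[A]={b}  FIRST[B]={b}

FIRST(B) = ["b"]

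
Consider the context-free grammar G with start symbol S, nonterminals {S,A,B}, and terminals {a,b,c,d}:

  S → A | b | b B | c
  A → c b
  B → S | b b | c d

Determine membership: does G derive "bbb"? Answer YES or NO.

CNF form of G:
  S -> T0 T1 | T1 B | b | c
  A -> T0 T1
  B -> T0 T1 | T0 T2 | T1 B | T1 T1 | b | c
  T0 -> c
  T1 -> b
  T2 -> d

CYK table (by increasing span):
  [0..0]={B,S,T1}  "b"  orig:{B,S}
  [1..1]={B,S,T1}  "b"  orig:{B,S}
  [2..2]={B,S,T1}  "b"  orig:{B,S}
  [0..1]={B,S}  "bb"
  [1..2]={B,S}  "bb"
  [0..2]={B,S}  "bbb"

S ∈ T[0,2] ⇒ YES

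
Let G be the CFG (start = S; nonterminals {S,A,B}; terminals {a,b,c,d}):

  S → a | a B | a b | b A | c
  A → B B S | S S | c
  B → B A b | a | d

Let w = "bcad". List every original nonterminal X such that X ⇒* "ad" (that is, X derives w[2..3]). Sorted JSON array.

Convert to CNF:
  S -> T0 A | T1 B | T1 T0 | a | c
  A -> B X2 | S S | c
  B -> B X3 | a | d
  T0 -> b
  T1 -> a
  X2 -> B S
  X3 -> A T0

CYK table (by increasing span) — only the sub-triangle for w[2..3]:
  cell(2,2) a: {B,S,T1}  orig:{B,S}
  cell(3,3) d: {B}
  cell(2,3) ad: {S}

Original NTs in T[2,3] deriving "ad": ["S"]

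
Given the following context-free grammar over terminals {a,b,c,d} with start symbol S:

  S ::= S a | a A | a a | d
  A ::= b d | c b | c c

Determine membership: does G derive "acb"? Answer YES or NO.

Convert to CNF:
  S -> S T3 | T3 A | T3 T3 | d
  A -> T0 T1 | T2 T0 | T2 T2
  T0 -> b
  T1 -> d
  T2 -> c
  T3 -> a

CYK fill:
  T[0,0] 'a' = {T3}  orig:{}
  T[1,1] 'c' = {T2}  orig:{}
  T[2,2] 'b' = {T0}  orig:{}
  T[0,1] 'ac' = ∅
  T[1,2] 'cb' = {A}
  T[0,2] 'acb' = {S}

S ∈ T[0,2] ⇒ YES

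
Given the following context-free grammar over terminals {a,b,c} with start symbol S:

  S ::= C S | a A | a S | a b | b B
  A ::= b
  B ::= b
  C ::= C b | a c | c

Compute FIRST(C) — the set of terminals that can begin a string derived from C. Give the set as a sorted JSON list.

FIRST iteration:
round 1:
  A via A→b: +{b}
  B via B→b: +{b}
  C via C→a c: +{a}
  C via C→c: +{c}
  S via S→C S: +{a,c}
  S via S→b B: +{b}
  S: {a,b,c}  A: {b}  B: {b}  C: {a,c}
round 2: (no change)
  S: {a,b,c}  A: {b}  B: {b}  C: {a,c}

FIRST(C) = ["a", "c"]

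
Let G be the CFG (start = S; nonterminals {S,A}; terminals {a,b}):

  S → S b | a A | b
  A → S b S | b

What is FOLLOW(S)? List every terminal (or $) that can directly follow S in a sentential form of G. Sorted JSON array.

FIRST iteration:
round 1:
  A via A→b: +{b}
  S via S→a A: +{a}
  S via S→b: +{b}
  FIRST[S]={a,b}  FIRST[A]={b}
round 2:
  A via A→S b S: +{a}
  FIRST[S]={a,b}  FIRST[A]={a,b}
round 3: — fixpoint
  FIRST[S]={a,b}  FIRST[A]={a,b}

FOLLOW iteration:
initialize: $ ∈ FOLLOW(S)
round 1:
  A→S b S: FOLLOW(S) ⊇ FIRST(b) = {b}; new: +{b}
  S→a A: FOLLOW(A) ⊇ FOLLOW(S) ⊇ {$,b}; new: +{$,b}
  S: {$,b}  A: {$,b}
round 2: (stable)
  S: {$,b}  A: {$,b}

FOLLOW(S) = ["$", "b"]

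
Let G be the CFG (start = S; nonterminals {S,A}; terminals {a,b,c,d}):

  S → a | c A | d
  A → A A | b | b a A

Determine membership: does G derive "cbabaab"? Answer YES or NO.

Convert to CNF:
  S -> T2 A | a | d
  A -> A A | T0 X3 | b
  T0 -> b
  T1 -> a
  T2 -> c
  X3 -> T1 A

CYK fill:
  [0..0]={T2}  "c"  orig:{}
  [1..1]={A,T0}  "b"  orig:{A}
  [2..2]={S,T1}  "a"  orig:{S}
  [3..3]={A,T0}  "b"  orig:{A}
  [4..4]={S,T1}  "a"  orig:{S}
  [5..5]={S,T1}  "a"  orig:{S}
  [6..6]={A,T0}  "b"  orig:{A}
  [0..1]={S}  "cb"
  [1..2]=∅  "ba"
  [2..3]={X3}  "ab"  orig:{}
  [3..4]=∅  "ba"
  [4..5]=∅  "aa"
  [5..6]={X3}  "ab"  orig:{}
  [0..2]=∅  "cba"
  [1..3]={A}  "bab"
  [2..4]=∅  "aba"
  [3..5]=∅  "baa"
  [4..6]=∅  "aab"
  [0..3]={S}  "cbab"
  [1..4]=∅  "baba"
  [2..5]=∅  "abaa"
  [3..6]=∅  "baab"
  [0..4]=∅  "cbaba"
  [1..5]=∅  "babaa"
  [2..6]=∅  "abaab"
  [0..5]=∅  "cbabaa"
  [1..6]=∅  "babaab"
  [0..6]=∅  "cbabaab"

S ∉ T[0,6] ⇒ NO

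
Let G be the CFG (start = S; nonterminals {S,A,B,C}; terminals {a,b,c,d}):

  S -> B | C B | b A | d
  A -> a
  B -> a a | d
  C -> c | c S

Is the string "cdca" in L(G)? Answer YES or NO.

CNF form of G:
  S -> C B | T0 T0 | T2 A | d
  A -> a
  B -> T0 T0 | d
  C -> T1 S | c
  T0 -> a
  T1 -> c
  T2 -> b

CYK table (by increasing span):
  [0..0]={C,T1}  "c"  orig:{C}
  [1..1]={B,S}  "d"
  [2..2]={C,T1}  "c"  orig:{C}
  [3..3]={A,T0}  "a"  orig:{A}
  [0..1]={C,S}  "cd"
  [1..2]=∅  "dc"
  [2..3]=∅  "ca"
  [0..2]=∅  "cdc"
  [1..3]=∅  "dca"
  [0..3]=∅  "cdca"

S ∉ T[0,3] ⇒ NO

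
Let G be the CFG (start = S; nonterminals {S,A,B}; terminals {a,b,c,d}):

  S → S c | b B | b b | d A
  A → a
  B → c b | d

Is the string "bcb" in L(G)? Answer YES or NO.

Convert to CNF:
  S -> S T0 | T1 B | T1 T1 | T2 A
  A -> a
  B -> T0 T1 | d
  T0 -> c
  T1 -> b
  T2 -> d

CYK fill:
  T[0,0] 'b' = {T1}  orig:{}
  T[1,1] 'c' = {T0}  orig:{}
  T[2,2] 'b' = {T1}  orig:{}
  T[0,1] 'bc' = ∅
  T[1,2] 'cb' = {B}
  T[0,2] 'bcb' = {S}

S ∈ T[0,2] ⇒ YES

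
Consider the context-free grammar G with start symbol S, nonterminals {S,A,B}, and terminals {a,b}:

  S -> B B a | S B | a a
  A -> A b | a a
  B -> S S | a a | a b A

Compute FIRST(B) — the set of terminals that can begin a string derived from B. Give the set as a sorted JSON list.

FIRST sets, iterate to fixpoint:
pass 1:
  A via A→a a: +{a}
  B via B→a a: +{a}
  S via S→B B a: +{a}
  S: {a}  A: {a}  B: {a}
pass 2: (stable)
  S: {a}  A: {a}  B: {a}

FIRST(B) = ["a"]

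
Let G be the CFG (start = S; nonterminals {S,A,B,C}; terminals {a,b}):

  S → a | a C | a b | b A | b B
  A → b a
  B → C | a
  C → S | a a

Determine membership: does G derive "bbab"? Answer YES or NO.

Convert to CNF:
  S -> T0 A | T0 B | T1 C | T1 T0 | a
  A -> T0 T1
  B -> T0 A | T0 B | T1 C | T1 T0 | T1 T1 | a
  C -> T0 A | T0 B | T1 C | T1 T0 | T1 T1 | a
  T0 -> b
  T1 -> a

CYK fill:
  [0..0]={T0}  "b"  orig:{}
  [1..1]={T0}  "b"  orig:{}
  [2..2]={B,C,S,T1}  "a"  orig:{B,C,S}
  [3..3]={T0}  "b"  orig:{}
  [0..1]=∅  "bb"
  [1..2]={A,B,C,S}  "ba"
  [2..3]={B,C,S}  "ab"
  [0..2]={B,C,S}  "bba"
  [1..3]={B,C,S}  "bab"
  [0..3]={B,C,S}  "bbab"

S ∈ T[0,3] ⇒ YES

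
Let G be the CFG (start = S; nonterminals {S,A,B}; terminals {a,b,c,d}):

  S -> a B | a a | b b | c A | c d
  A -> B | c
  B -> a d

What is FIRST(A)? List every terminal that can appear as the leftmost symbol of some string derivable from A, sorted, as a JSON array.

FIRST iteration:
pass 1:
  A via A→c: +{c}
  B via B→a d: +{a}
  S via S→a B: +{a}
  S via S→b b: +{b}
  S via S→c A: +{c}
  FIRST[S]={a,b,c}  FIRST[A]={c}  FIRST[B]={a}
pass 2:
  A via A→B: +{a}
  FIRST[S]={a,b,c}  FIRST[A]={a,c}  FIRST[B]={a}
pass 3: (no change)
  FIRST[S]={a,b,c}  FIRST[A]={a,c}  FIRST[B]={a}

FIRST(A) = ["a", "c"]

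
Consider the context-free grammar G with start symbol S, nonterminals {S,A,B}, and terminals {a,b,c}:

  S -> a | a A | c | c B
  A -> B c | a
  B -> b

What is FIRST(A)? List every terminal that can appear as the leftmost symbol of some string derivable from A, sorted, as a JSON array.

FIRST sets, iterate to fixpoint:
round 1:
  A via A→a: +{a}
  B via B→b: +{b}
  S via S→a: +{a}
  S via S→c: +{c}
  FIRST[S]={a,c}  FIRST[A]={a}  FIRST[B]={b}
round 2:
  A via A→B c: +{b}
  FIRST[S]={a,c}  FIRST[A]={a,b}  FIRST[B]={b}
round 3: — fixpoint
  FIRST[S]={a,c}  FIRST[A]={a,b}  FIRST[B]={b}

FIRST(A) = ["a", "b"]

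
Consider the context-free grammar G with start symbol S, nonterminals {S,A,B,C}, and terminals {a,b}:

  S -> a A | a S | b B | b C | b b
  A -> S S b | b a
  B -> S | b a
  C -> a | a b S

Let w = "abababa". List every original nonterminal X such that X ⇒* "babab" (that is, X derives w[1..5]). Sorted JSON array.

CNF form of G:
  S -> T0 B | T0 C | T0 T0 | T1 A | T1 S
  A -> S X2 | T0 T1
  B -> T0 B | T0 C | T0 T0 | T0 T1 | T1 A | T1 S
  C -> T1 X3 | a
  T0 -> b
  T1 -> a
  X2 -> S T0
  X3 -> T0 S

CYK fill — only the sub-triangle for w[1..5]:
  [1..1]={T0}  "b"  orig:{}
  [2..2]={C,T1}  "a"  orig:{C}
  [3..3]={T0}  "b"  orig:{}
  [4..4]={C,T1}  "a"  orig:{C}
  [5..5]={T0}  "b"  orig:{}
  [1..2]={A,B,S}  "ba"
  [2..3]=∅  "ab"
  [3..4]={A,B,S}  "ba"
  [4..5]=∅  "ab"
  [1..3]={X2}  "bab"  orig:{}
  [2..4]={B,S}  "aba"
  [3..5]={X2}  "bab"  orig:{}
  [1..4]={B,S,X3}  "baba"  orig:{B,S}
  [2..5]={X2}  "abab"  orig:{}
  [1..5]={A,X2}  "babab"  orig:{A}

Original NTs in T[1,5] deriving "babab": ["A"]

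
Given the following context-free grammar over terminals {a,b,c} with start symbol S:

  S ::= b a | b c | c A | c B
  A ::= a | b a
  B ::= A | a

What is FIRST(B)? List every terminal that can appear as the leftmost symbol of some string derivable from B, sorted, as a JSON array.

FIRST iteration:
[1]
  A via A→a: +{a}
  A via A→b a: +{b}
  B via B→A: +{a,b}
  S via S→b a: +{b}
  S via S→c A: +{c}
  FIRST[S]={b,c}  FIRST[A]={a,b}  FIRST[B]={a,b}
[2] (stable)
  FIRST[S]={b,c}  FIRST[A]={a,b}  FIRST[B]={a,b}

FIRST(B) = ["a", "b"]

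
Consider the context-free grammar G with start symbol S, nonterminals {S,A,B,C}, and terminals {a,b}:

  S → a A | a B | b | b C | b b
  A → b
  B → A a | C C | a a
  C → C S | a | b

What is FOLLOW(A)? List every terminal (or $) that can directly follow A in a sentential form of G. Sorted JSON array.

Compute FIRST by fixpoint:
pass 1:
  A via A→b: +{b}
  B via B→A a: +{b}
  B via B→a a: +{a}
  C via C→a: +{a}
  C via C→b: +{b}
  S via S→a A: +{a}
  S via S→b: +{b}
  FIRST(S)={a,b}  FIRST(A)={b}  FIRST(B)={a,b}  FIRST(C)={a,b}
pass 2: — fixpoint
  FIRST(S)={a,b}  FIRST(A)={b}  FIRST(B)={a,b}  FIRST(C)={a,b}

Compute FOLLOW by fixpoint:
initialize: $ ∈ FOLLOW(S)
pass 1:
  B→A a: FOLLOW(A) ⊇ FIRST(a) = {a}; new: +{a}
  B→C C: FOLLOW(C) ⊇ FIRST(C) = {a,b}; new: +{a,b}
  C→C S: FOLLOW(S) ⊇ FOLLOW(C) ⊇ {a,b}; new: +{a,b}
  S→a A: FOLLOW(A) ⊇ FOLLOW(S) ⊇ {$,a,b}; new: +{$,b}
  S→a B: FOLLOW(B) ⊇ FOLLOW(S) ⊇ {$,a,b}; new: +{$,a,b}
  S→b C: FOLLOW(C) ⊇ FOLLOW(S) ⊇ {$,a,b}; new: +{$}
  FOLLOW(S)={$,a,b}  FOLLOW(A)={$,a,b}  FOLLOW(B)={$,a,b}  FOLLOW(C)={$,a,b}
pass 2: (stable)
  FOLLOW(S)={$,a,b}  FOLLOW(A)={$,a,b}  FOLLOW(B)={$,a,b}  FOLLOW(C)={$,a,b}

FOLLOW(A) = ["$", "a", "b"]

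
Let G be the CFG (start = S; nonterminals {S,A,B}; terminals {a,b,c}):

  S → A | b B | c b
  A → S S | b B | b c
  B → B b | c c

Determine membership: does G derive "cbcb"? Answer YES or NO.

CNF form of G:
  S -> S S | T0 B | T0 T1 | T1 T0
  A -> S S | T0 B | T0 T1
  B -> B T0 | T1 T1
  T0 -> b
  T1 -> c

Fill CYK table bottom-up:
  cell(0,0) c: {T1}  orig:{}
  cell(1,1) b: {T0}  orig:{}
  cell(2,2) c: {T1}  orig:{}
  cell(3,3) b: {T0}  orig:{}
  cell(0,1) cb: {S}
  cell(1,2) bc: {A,S}
  cell(2,3) cb: {S}
  cell(0,2) cbc: ∅
  cell(1,3) bcb: ∅
  cell(0,3) cbcb: {A,S}

S ∈ T[0,3] ⇒ YES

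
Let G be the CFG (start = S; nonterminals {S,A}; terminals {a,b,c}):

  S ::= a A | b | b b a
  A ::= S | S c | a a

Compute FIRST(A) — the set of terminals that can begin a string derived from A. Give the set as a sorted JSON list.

FIRST sets, iterate to fixpoint:
pass 1:
  A via A→a a: +{a}
  S via S→a A: +{a}
  S via S→b: +{b}
  FIRST[S]={a,b}  FIRST[A]={a}
pass 2:
  A via A→S: +{b}
  FIRST[S]={a,b}  FIRST[A]={a,b}
pass 3: (stable)
  FIRST[S]={a,b}  FIRST[A]={a,b}

FIRST(A) = ["a", "b"]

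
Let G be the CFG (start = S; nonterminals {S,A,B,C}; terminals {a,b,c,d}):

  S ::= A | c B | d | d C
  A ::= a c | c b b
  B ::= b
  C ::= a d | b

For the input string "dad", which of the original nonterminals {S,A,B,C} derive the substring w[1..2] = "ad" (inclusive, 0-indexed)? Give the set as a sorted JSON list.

Convert to CNF:
  S -> T0 T1 | T1 B | T1 X5 | T3 C | d
  A -> T0 T1 | T1 X4
  B -> b
  C -> T0 T3 | b
  T0 -> a
  T1 -> c
  T2 -> b
  T3 -> d
  X4 -> T2 T2
  X5 -> T2 T2

CYK table (by increasing span) — only the sub-triangle for w[1..2]:
  [1..1]={T0}  "a"  orig:{}
  [2..2]={S,T3}  "d"  orig:{S}
  [1..2]={C}  "ad"

Original NTs in T[1,2] deriving "ad": ["C"]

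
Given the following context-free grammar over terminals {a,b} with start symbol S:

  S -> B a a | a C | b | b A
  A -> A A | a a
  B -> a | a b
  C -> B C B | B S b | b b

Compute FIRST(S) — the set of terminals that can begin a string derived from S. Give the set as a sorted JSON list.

Compute FIRST by fixpoint:
iter 1:
  A via A→a a: +{a}
  B via B→a: +{a}
  C via C→B C B: +{a}
  C via C→b b: +{b}
  S via S→B a a: +{a}
  S via S→b: +{b}
  S: {a,b}  A: {a}  B: {a}  C: {a,b}
iter 2: (no change)
  S: {a,b}  A: {a}  B: {a}  C: {a,b}

FIRST(S) = ["a", "b"]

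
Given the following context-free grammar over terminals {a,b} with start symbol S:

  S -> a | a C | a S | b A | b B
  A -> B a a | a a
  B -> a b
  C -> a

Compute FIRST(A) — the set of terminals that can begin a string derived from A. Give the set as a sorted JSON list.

Compute FIRST by fixpoint:
[1]
  A via A→a a: +{a}
  B via B→a b: +{a}
  C via C→a: +{a}
  S via S→a: +{a}
  S via S→b A: +{b}
  FIRST[S]={a,b}  FIRST[A]={a}  FIRST[B]={a}  FIRST[C]={a}
[2] — fixpoint
  FIRST[S]={a,b}  FIRST[A]={a}  FIRST[B]={a}  FIRST[C]={a}

FIRST(A) = ["a"]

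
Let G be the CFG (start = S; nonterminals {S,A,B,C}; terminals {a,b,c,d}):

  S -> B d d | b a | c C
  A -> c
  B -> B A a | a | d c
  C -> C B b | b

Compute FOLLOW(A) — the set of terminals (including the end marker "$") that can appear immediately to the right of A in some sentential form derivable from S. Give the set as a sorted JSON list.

Compute FIRST by fixpoint:
round 1:
  A via A→c: +{c}
  B via B→a: +{a}
  B via B→d c: +{d}
  C via C→b: +{b}
  S via S→B d d: +{a,d}
  S via S→b a: +{b}
  S via S→c C: +{c}
  FIRST[S]={a,b,c,d}  FIRST[A]={c}  FIRST[B]={a,d}  FIRST[C]={b}
round 2: (no change)
  FIRST[S]={a,b,c,d}  FIRST[A]={c}  FIRST[B]={a,d}  FIRST[C]={b}

FOLLOW iteration:
seed FOLLOW(S) with $
pass 1:
  B→B A a: FOLLOW(B) ⊇ FIRST(A) = {c}; new: +{c}
  B→B A a: FOLLOW(A) ⊇ FIRST(a) = {a}; new: +{a}
  C→C B b: FOLLOW(C) ⊇ FIRST(B) = {a,d}; new: +{a,d}
  C→C B b: FOLLOW(B) ⊇ FIRST(b) = {b}; new: +{b}
  S→B d d: FOLLOW(B) ⊇ FIRST(d) = {d}; new: +{d}
  S→c C: FOLLOW(C) ⊇ FOLLOW(S) ⊇ {$}; new: +{$}
  FOLLOW(S)={$}  FOLLOW(A)={a}  FOLLOW(B)={b,c,d}  FOLLOW(C)={$,a,d}
pass 2: (stable)
  FOLLOW(S)={$}  FOLLOW(A)={a}  FOLLOW(B)={b,c,d}  FOLLOW(C)={$,a,d}

FOLLOW(A) = ["a"]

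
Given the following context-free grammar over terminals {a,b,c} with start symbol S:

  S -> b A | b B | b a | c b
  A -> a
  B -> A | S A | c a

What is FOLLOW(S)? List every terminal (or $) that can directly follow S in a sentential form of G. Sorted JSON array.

Compute FIRST by fixpoint:
pass 1:
  A via A→a: +{a}
  B via B→A: +{a}
  B via B→c a: +{c}
  S via S→b A: +{b}
  S via S→c b: +{c}
  FIRST(S)={b,c}  FIRST(A)={a}  FIRST(B)={a,c}
pass 2:
  B via B→S A: +{b}
  FIRST(S)={b,c}  FIRST(A)={a}  FIRST(B)={a,b,c}
pass 3: — fixpoint
  FIRST(S)={b,c}  FIRST(A)={a}  FIRST(B)={a,b,c}

FOLLOW iteration:
FOLLOW(S) := {$}
iter 1:
  B→S A: FOLLOW(S) ⊇ FIRST(A) = {a}; new: +{a}
  S→b A: FOLLOW(A) ⊇ FOLLOW(S) ⊇ {$,a}; new: +{$,a}
  S→b B: FOLLOW(B) ⊇ FOLLOW(S) ⊇ {$,a}; new: +{$,a}
  FOLLOW[S]={$,a}  FOLLOW[A]={$,a}  FOLLOW[B]={$,a}
iter 2: — fixpoint
  FOLLOW[S]={$,a}  FOLLOW[A]={$,a}  FOLLOW[B]={$,a}

FOLLOW(S) = ["$", "a"]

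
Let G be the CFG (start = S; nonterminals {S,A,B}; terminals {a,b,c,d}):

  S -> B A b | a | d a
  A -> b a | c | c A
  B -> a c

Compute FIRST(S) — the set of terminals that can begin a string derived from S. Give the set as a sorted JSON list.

FIRST iteration:
[1]
  A via A→b a: +{b}
  A via A→c: +{c}
  B via B→a c: +{a}
  S via S→B A b: +{a}
  S via S→d a: +{d}
  S: {a,d}  A: {b,c}  B: {a}
[2] done
  S: {a,d}  A: {b,c}  B: {a}

FIRST(S) = ["a", "d"]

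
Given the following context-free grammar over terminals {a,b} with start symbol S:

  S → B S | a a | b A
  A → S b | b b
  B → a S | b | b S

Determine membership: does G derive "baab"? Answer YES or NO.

Convert to CNF:
  S -> B S | T0 A | T1 T1
  A -> S T0 | T0 T0
  B -> T0 S | T1 S | b
  T0 -> b
  T1 -> a

Fill CYK table bottom-up:
  [0..0]={B,T0}  "b"  orig:{B}
  [1..1]={T1}  "a"  orig:{}
  [2..2]={T1}  "a"  orig:{}
  [3..3]={B,T0}  "b"  orig:{B}
  [0..1]=∅  "ba"
  [1..2]={S}  "aa"
  [2..3]=∅  "ab"
  [0..2]={B,S}  "baa"
  [1..3]={A}  "aab"
  [0..3]={A,S}  "baab"

S ∈ T[0,3] ⇒ YES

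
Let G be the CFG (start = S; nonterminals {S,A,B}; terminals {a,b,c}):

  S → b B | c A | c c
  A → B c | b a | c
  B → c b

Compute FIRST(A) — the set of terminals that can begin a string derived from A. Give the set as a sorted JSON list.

FIRST sets, iterate to fixpoint:
pass 1:
  A via A→b a: +{b}
  A via A→c: +{c}
  B via B→c b: +{c}
  S via S→b B: +{b}
  S via S→c A: +{c}
  FIRST[S]={b,c}  FIRST[A]={b,c}  FIRST[B]={c}
pass 2: (no change)
  FIRST[S]={b,c}  FIRST[A]={b,c}  FIRST[B]={c}

FIRST(A) = ["b", "c"]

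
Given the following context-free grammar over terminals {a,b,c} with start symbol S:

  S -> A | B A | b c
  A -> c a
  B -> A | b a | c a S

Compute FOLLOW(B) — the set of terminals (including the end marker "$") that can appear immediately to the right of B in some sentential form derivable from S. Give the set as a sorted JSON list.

FIRST iteration:
[1]
  A via A→c a: +{c}
  B via B→A: +{c}
  B via B→b a: +{b}
  S via S→A: +{c}
  S via S→B A: +{b}
  S: {b,c}  A: {c}  B: {b,c}
[2] (stable)
  S: {b,c}  A: {c}  B: {b,c}

FOLLOW sets:
initialize: $ ∈ FOLLOW(S)
iter 1:
  S→A: FOLLOW(A) ⊇ FOLLOW(S) ⊇ {$}; new: +{$}
  S→B A: FOLLOW(B) ⊇ FIRST(A) = {c}; new: +{c}
  S: {$}  A: {$}  B: {c}
iter 2:
  B→A: FOLLOW(A) ⊇ FOLLOW(B) ⊇ {c}; new: +{c}
  B→c a S: FOLLOW(S) ⊇ FOLLOW(B) ⊇ {c}; new: +{c}
  S: {$,c}  A: {$,c}  B: {c}
iter 3: (no change)
  S: {$,c}  A: {$,c}  B: {c}

FOLLOW(B) = ["c"]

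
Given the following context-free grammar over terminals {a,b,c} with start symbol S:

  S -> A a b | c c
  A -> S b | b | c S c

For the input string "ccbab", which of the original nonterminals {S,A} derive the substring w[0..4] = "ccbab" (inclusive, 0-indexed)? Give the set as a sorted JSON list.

Convert to CNF:
  S -> A X4 | T1 T1
  A -> S T0 | T1 X3 | b
  T0 -> b
  T1 -> c
  T2 -> a
  X3 -> S T1
  X4 -> T2 T0

CYK table (by increasing span) (cells [i..j] with 0 ≤ i ≤ j ≤ 4 only):
  cell(0,0) c: {T1}  orig:{}
  cell(1,1) c: {T1}  orig:{}
  cell(2,2) b: {A,T0}  orig:{A}
  cell(3,3) a: {T2}  orig:{}
  cell(4,4) b: {A,T0}  orig:{A}
  cell(0,1) cc: {S}
  cell(1,2) cb: ∅
  cell(2,3) ba: ∅
  cell(3,4) ab: {X4}  orig:{}
  cell(0,2) ccb: {A}
  cell(1,3) cba: ∅
  cell(2,4) bab: {S}
  cell(0,3) ccba: ∅
  cell(1,4) cbab: ∅
  cell(0,4) ccbab: {S}

Original NTs in T[0,4] deriving "ccbab": ["S"]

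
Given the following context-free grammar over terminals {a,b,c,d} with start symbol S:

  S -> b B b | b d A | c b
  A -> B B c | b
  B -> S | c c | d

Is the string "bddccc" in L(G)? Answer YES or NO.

CNF form of G:
  S -> T0 T1 | T1 X6 | T1 X7
  A -> B X3 | b
  B -> T0 T0 | T0 T1 | T1 X4 | T1 X5 | d
  T0 -> c
  T1 -> b
  T2 -> d
  X3 -> B T0
  X4 -> B T1
  X5 -> T2 A
  X6 -> B T1
  X7 -> T2 A

CYK table (by increasing span):
  [0..0]={A,T1}  "b"  orig:{A}
  [1..1]={B,T2}  "d"  orig:{B}
  [2..2]={B,T2}  "d"  orig:{B}
  [3..3]={T0}  "c"  orig:{}
  [4..4]={T0}  "c"  orig:{}
  [5..5]={T0}  "c"  orig:{}
  [0..1]=∅  "bd"
  [1..2]=∅  "dd"
  [2..3]={X3}  "dc"  orig:{}
  [3..4]={B}  "cc"
  [4..5]={B}  "cc"
  [0..2]=∅  "bdd"
  [1..3]={A}  "ddc"
  [2..4]=∅  "dcc"
  [3..5]={X3}  "ccc"  orig:{}
  [0..3]=∅  "bddc"
  [1..4]=∅  "ddcc"
  [2..5]={A}  "dccc"
  [0..4]=∅  "bddcc"
  [1..5]={X5,X7}  "ddccc"  orig:{}
  [0..5]={B,S}  "bddccc"

S ∈ T[0,5] ⇒ YES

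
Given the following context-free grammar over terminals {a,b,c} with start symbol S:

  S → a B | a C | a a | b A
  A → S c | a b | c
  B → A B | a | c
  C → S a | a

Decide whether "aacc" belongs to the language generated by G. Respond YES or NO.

CNF form of G:
  S -> T1 B | T1 C | T1 T1 | T2 A
  A -> S T0 | T1 T2 | c
  B -> A B | a | c
  C -> S T1 | a
  T0 -> c
  T1 -> a
  T2 -> b

CYK fill:
  cell(0,0) a: {B,C,T1}  orig:{B,C}
  cell(1,1) a: {B,C,T1}  orig:{B,C}
  cell(2,2) c: {A,B,T0}  orig:{A,B}
  cell(3,3) c: {A,B,T0}  orig:{A,B}
  cell(0,1) aa: {S}
  cell(1,2) ac: {S}
  cell(2,3) cc: {B}
  cell(0,2) aac: {A}
  cell(1,3) acc: {A,S}
  cell(0,3) aacc: {B}

S ∉ T[0,3] ⇒ NO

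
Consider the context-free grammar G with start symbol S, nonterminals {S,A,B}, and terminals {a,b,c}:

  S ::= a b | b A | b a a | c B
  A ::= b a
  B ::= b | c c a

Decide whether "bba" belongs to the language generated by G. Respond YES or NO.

Convert to CNF:
  S -> T0 A | T0 X4 | T1 T0 | T2 B
  A -> T0 T1
  B -> T2 X3 | b
  T0 -> b
  T1 -> a
  T2 -> c
  X3 -> T2 T1
  X4 -> T1 T1

Fill CYK table bottom-up:
  cell(0,0) b: {B,T0}  orig:{B}
  cell(1,1) b: {B,T0}  orig:{B}
  cell(2,2) a: {T1}  orig:{}
  cell(0,1) bb: ∅
  cell(1,2) ba: {A}
  cell(0,2) bba: {S}

S ∈ T[0,2] ⇒ YES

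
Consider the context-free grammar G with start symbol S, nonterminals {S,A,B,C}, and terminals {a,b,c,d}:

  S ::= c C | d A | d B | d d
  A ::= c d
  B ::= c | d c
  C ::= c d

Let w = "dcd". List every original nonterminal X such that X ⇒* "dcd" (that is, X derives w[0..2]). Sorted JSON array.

CNF form of G:
  S -> T0 C | T1 A | T1 B | T1 T1
  A -> T0 T1
  B -> T1 T0 | c
  C -> T0 T1
  T0 -> c
  T1 -> d

CYK fill — only the sub-triangle for w[0..2]:
  cell(0,0) d: {T1}  orig:{}
  cell(1,1) c: {B,T0}  orig:{B}
  cell(2,2) d: {T1}  orig:{}
  cell(0,1) dc: {B,S}
  cell(1,2) cd: {A,C}
  cell(0,2) dcd: {S}

Original NTs in T[0,2] deriving "dcd": ["S"]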